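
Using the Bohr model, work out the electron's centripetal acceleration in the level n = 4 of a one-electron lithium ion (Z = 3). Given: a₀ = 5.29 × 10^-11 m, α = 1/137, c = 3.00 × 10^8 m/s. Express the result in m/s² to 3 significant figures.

9.56 × 10^21 m/s²

r = n²a₀/Z = 2.82 × 10^-10 m, v = Zαc/n = 1.64 × 10^6 m/s
a = v²/r = (1.64 × 10^6)² / 2.82 × 10^-10 = 9.56 × 10^21 m/s²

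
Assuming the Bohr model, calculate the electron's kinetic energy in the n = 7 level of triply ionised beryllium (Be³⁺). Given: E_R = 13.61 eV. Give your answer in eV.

4.444 eV

For a Coulomb orbit the virial theorem gives K = −E_n.
E_n = −E_R·Z²/n², so K = E_R·Z²/n² = 13.61 × 4²/7² = 4.444 eV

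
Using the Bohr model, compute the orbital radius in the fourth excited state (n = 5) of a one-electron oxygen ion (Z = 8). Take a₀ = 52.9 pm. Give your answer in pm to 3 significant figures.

165 pm

r_n = n²a₀/Z = 5² × 52.9 / 8
    = 25 × 52.9 / 8 = 165 pm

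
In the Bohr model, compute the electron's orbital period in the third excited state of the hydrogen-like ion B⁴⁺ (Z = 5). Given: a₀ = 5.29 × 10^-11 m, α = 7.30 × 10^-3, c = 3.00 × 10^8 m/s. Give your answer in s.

r = n²a₀/Z = 4²·5.29 × 10^-11/5 = 1.69 × 10^-10 m
v = Zαc/n = 5·0.00730·3.00 × 10^8/4 = 2.74 × 10^6 m/s
T = 2πr/v = 3.89 × 10^-16 s

3.89 × 10^-16 s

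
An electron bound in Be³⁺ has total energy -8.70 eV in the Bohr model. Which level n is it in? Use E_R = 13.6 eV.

E_n = −E_R Z²/n² ⇒ n² = E_R Z²/(−E_n) = 13.6 × 4² / 8.70 ≈ 25.01
n = 5

5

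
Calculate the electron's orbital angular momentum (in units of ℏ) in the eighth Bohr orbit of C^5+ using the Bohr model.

8

L_n = nℏ, so L/ℏ = n = 8.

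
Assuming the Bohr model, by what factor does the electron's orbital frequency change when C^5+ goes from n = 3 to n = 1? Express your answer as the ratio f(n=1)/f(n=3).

f ∝ Z^2 · n^-3; with Z fixed, f ∝ n^-3.
f(n=1)/f(n=3) = (1/3)^-3 = 27

27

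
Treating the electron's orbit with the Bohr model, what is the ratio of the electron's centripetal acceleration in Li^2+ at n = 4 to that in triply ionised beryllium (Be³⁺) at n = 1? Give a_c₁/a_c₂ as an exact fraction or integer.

27/16384

a_c ∝ Z^3 · n^-4
a_c₁/a_c₂ = (3/4)^3 · (4/1)^-4 = 27/16384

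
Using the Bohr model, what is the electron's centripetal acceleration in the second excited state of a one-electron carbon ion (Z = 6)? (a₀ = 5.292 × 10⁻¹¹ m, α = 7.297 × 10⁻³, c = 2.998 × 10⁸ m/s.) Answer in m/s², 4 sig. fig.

2.412 × 10²³ m/s²

r = n²a₀/Z = 7.938 × 10⁻¹¹ m, v = Zαc/n = 4.375 × 10⁶ m/s
a = v²/r = (4.375 × 10⁶)² / 7.938 × 10⁻¹¹ = 2.412 × 10²³ m/s²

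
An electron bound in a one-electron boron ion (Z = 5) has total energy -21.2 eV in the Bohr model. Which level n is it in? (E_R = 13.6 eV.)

4

E_n = −E_R Z²/n² ⇒ n² = E_R Z²/(−E_n) = 13.6 × 5² / 21.2 ≈ 16.04
n = 4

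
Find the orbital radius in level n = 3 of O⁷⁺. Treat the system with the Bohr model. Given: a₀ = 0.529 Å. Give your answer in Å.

r_n = n²a₀/Z = 3² × 0.529 / 8
    = 9 × 0.529 / 8 = 0.595 Å

0.595 Å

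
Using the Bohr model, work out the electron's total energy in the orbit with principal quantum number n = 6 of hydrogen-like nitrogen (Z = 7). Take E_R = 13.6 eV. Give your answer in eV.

-18.5 eV

E_n = −E_R·Z²/n² = −13.6 × 7²/6² = -18.5 eV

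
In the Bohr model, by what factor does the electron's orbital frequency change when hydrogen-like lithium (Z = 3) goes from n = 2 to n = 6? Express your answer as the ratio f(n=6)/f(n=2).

1/27

f ∝ Z^2 · n^-3; with Z fixed, f ∝ n^-3.
f(n=6)/f(n=2) = (6/2)^-3 = 1/27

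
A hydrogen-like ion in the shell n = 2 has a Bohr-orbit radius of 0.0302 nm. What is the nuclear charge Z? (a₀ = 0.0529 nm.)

r_n = n²a₀/Z ⇒ Z = n²a₀/r = 2² × 0.0529 / 0.0302 ≈ 7.01
Z = 7

7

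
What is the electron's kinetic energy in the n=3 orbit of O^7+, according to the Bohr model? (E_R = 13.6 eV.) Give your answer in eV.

96.7 eV

For a Coulomb orbit the virial theorem gives K = −E_n.
E_n = −E_R·Z²/n², so K = E_R·Z²/n² = 13.6 × 8²/3² = 96.7 eV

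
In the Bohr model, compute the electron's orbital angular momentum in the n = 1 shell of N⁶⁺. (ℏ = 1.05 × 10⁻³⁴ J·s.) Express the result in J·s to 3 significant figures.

L_n = nℏ = 1 × 1.05 × 10⁻³⁴ = 1.05 × 10⁻³⁴ J·s

1.05 × 10⁻³⁴ J·s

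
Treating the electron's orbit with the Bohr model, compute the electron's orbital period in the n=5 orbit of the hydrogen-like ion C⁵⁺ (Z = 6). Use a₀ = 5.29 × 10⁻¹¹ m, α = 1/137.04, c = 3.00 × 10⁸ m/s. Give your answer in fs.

r = n²a₀/Z = 5²·5.29 × 10⁻¹¹/6 = 2.20 × 10⁻¹⁰ m
v = Zαc/n = 6·0.00730·3.00 × 10⁸/5 = 2.63 × 10⁶ m/s
T = 2πr/v = 5.27 × 10⁻¹⁶ s = 0.527 fs

0.527 fs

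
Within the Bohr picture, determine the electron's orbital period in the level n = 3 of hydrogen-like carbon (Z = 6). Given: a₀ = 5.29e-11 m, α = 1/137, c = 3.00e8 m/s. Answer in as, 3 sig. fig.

114 as

r = n²a₀/Z = 3²·5.29e-11/6 = 7.94e-11 m
v = Zαc/n = 6·0.00730·3.00e8/3 = 4.38e6 m/s
T = 2πr/v = 1.14e-16 s = 114 as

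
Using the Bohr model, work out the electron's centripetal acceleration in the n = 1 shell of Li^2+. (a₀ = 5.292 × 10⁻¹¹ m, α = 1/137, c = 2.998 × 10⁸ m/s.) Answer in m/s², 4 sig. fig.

2.443 × 10²⁴ m/s²

r = n²a₀/Z = 1.764 × 10⁻¹¹ m, v = Zαc/n = 6.565 × 10⁶ m/s
a = v²/r = (6.565 × 10⁶)² / 1.764 × 10⁻¹¹ = 2.443 × 10²⁴ m/s²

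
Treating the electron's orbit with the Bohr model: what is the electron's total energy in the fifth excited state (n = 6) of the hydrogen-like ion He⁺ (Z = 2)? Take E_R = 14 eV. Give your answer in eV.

E_n = −E_R·Z²/n² = −14 × 2²/6² = -1.6 eV

-1.6 eV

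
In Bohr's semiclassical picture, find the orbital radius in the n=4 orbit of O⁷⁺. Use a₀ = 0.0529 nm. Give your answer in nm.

r_n = n²a₀/Z = 4² × 0.0529 / 8
    = 16 × 0.0529 / 8 = 0.106 nm

0.106 nm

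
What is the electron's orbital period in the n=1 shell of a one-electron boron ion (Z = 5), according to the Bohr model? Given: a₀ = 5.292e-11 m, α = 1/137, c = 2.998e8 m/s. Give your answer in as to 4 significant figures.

r = n²a₀/Z = 1²·5.292e-11/5 = 1.058e-11 m
v = Zαc/n = 5·0.007299·2.998e8/1 = 1.094e7 m/s
T = 2πr/v = 6.078e-18 s = 6.078 as

6.078 as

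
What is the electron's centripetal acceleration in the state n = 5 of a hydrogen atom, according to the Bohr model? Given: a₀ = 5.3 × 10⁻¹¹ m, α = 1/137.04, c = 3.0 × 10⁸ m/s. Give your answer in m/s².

1.4 × 10²⁰ m/s²

r = n²a₀/Z = 1.3 × 10⁻⁹ m, v = Zαc/n = 4.4 × 10⁵ m/s
a = v²/r = (4.4 × 10⁵)² / 1.3 × 10⁻⁹ = 1.4 × 10²⁰ m/s²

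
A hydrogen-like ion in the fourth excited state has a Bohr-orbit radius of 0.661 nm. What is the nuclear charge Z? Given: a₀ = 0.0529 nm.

r_n = n²a₀/Z ⇒ Z = n²a₀/r = 5² × 0.0529 / 0.661 ≈ 2.00
Z = 2

2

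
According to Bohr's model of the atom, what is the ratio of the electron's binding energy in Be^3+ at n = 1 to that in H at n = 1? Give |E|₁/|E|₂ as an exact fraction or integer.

|E| ∝ Z^2 · n^-2
|E|₁/|E|₂ = (4/1)^2 · (1/1)^-2 = 16

16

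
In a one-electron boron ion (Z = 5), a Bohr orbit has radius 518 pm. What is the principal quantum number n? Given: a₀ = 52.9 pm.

r_n = n²a₀/Z ⇒ n² = rZ/a₀ = 518 × 5 / 52.9 ≈ 48.96
n = 7

7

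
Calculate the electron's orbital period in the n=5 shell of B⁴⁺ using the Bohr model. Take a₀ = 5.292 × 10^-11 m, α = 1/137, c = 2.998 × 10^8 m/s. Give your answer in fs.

0.7597 fs

r = n²a₀/Z = 5²·5.292 × 10^-11/5 = 2.646 × 10^-10 m
v = Zαc/n = 5·0.007299·2.998 × 10^8/5 = 2.188 × 10^6 m/s
T = 2πr/v = 7.597 × 10^-16 s = 0.7597 fs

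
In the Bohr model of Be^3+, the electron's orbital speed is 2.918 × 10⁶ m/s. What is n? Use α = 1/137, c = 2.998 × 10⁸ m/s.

3

v_n = Zαc/n ⇒ n = Zαc/v = 4 × 0.007299 × 2.998 × 10⁸ / 2.918 × 10⁶ ≈ 3.00
n = 3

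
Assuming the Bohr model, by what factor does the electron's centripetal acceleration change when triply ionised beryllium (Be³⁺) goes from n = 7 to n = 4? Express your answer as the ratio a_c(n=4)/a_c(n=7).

2401/256

a_c ∝ Z^3 · n^-4; with Z fixed, a_c ∝ n^-4.
a_c(n=4)/a_c(n=7) = (4/7)^-4 = 2401/256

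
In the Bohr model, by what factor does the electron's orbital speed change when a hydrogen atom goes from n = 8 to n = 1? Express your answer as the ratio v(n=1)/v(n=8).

v ∝ Z^1 · n^-1; with Z fixed, v ∝ n^-1.
v(n=1)/v(n=8) = (1/8)^-1 = 8

8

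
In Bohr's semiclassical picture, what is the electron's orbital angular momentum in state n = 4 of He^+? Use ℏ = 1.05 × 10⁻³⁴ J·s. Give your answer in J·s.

4.20 × 10⁻³⁴ J·s

L_n = nℏ = 4 × 1.05 × 10⁻³⁴ = 4.20 × 10⁻³⁴ J·s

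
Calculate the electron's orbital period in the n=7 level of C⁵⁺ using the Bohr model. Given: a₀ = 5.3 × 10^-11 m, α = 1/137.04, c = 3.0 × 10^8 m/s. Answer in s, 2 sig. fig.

1.4 × 10^-15 s

r = n²a₀/Z = 7²·5.3 × 10^-11/6 = 4.3 × 10^-10 m
v = Zαc/n = 6·0.0073·3.0 × 10^8/7 = 1.9 × 10^6 m/s
T = 2πr/v = 1.4 × 10^-15 s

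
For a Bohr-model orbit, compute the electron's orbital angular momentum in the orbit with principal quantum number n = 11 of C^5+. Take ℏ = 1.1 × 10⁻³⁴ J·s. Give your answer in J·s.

1.2 × 10⁻³³ J·s

L_n = nℏ = 11 × 1.1 × 10⁻³⁴ = 1.2 × 10⁻³³ J·s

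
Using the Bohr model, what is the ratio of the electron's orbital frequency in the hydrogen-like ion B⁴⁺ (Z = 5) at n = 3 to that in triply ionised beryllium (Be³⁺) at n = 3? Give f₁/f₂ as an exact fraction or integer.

25/16

f ∝ Z^2 · n^-3
f₁/f₂ = (5/4)^2 · (3/3)^-3 = 25/16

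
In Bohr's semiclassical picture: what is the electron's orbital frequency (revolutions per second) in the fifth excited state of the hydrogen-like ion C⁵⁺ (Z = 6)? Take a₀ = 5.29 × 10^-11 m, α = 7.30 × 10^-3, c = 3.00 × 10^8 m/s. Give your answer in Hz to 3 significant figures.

1.10 × 10^15 Hz

r = n²a₀/Z = 3.17 × 10^-10 m, v = Zαc/n = 2.19 × 10^6 m/s
f = v/(2πr) = 1.10 × 10^15 Hz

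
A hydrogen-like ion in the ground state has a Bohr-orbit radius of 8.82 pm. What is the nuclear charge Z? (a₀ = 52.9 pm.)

6

r_n = n²a₀/Z ⇒ Z = n²a₀/r = 1² × 52.9 / 8.82 ≈ 6.00
Z = 6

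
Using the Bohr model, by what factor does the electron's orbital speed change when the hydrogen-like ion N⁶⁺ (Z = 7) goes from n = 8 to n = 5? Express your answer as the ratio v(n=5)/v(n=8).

v ∝ Z^1 · n^-1; with Z fixed, v ∝ n^-1.
v(n=5)/v(n=8) = (5/8)^-1 = 8/5

8/5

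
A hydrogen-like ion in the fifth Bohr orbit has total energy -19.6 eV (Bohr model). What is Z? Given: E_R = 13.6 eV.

E_n = −E_R Z²/n² ⇒ Z² = −E_n n²/E_R = 19.6 × 5² / 13.6 ≈ 36.03
Z = 6

6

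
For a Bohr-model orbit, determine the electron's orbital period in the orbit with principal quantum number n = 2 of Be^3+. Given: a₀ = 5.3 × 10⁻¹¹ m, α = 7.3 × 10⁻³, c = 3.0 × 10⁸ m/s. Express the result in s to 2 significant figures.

7.6 × 10⁻¹⁷ s

r = n²a₀/Z = 2²·5.3 × 10⁻¹¹/4 = 5.3 × 10⁻¹¹ m
v = Zαc/n = 4·0.0073·3.0 × 10⁸/2 = 4.4 × 10⁶ m/s
T = 2πr/v = 7.6 × 10⁻¹⁷ s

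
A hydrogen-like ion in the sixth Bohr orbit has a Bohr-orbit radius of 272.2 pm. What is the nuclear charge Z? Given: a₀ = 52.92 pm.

7

r_n = n²a₀/Z ⇒ Z = n²a₀/r = 6² × 52.92 / 272.2 ≈ 7.00
Z = 7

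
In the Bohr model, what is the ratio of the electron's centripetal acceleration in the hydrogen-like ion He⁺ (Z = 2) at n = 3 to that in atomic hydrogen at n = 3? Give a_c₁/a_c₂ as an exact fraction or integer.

a_c ∝ Z^3 · n^-4
a_c₁/a_c₂ = (2/1)^3 · (3/3)^-4 = 8

8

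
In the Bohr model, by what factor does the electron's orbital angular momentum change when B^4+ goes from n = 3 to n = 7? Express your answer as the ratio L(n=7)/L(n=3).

L = nℏ depends only on n, so L ∝ n.
L(n=7)/L(n=3) = (7/3)^1 = 7/3

7/3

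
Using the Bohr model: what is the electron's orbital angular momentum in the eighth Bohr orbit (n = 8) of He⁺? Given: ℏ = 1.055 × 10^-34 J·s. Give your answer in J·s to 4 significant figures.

L_n = nℏ = 8 × 1.055 × 10^-34 = 8.440 × 10^-34 J·s

8.440 × 10^-34 J·s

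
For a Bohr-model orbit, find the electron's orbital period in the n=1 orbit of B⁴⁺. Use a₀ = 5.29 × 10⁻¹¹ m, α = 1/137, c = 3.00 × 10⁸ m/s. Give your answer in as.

r = n²a₀/Z = 1²·5.29 × 10⁻¹¹/5 = 1.06 × 10⁻¹¹ m
v = Zαc/n = 5·0.00730·3.00 × 10⁸/1 = 1.09 × 10⁷ m/s
T = 2πr/v = 6.07 × 10⁻¹⁸ s = 6.07 as

6.07 as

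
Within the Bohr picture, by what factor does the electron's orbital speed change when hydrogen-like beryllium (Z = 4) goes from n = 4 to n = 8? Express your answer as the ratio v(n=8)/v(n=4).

v ∝ Z^1 · n^-1; with Z fixed, v ∝ n^-1.
v(n=8)/v(n=4) = (8/4)^-1 = 1/2

1/2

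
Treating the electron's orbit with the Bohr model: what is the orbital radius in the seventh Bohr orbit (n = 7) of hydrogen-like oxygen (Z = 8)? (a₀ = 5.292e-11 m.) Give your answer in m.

r_n = n²a₀/Z = 7² × 5.292e-11 / 8
    = 49 × 5.292e-11 / 8 = 3.241e-10 m

3.241e-10 m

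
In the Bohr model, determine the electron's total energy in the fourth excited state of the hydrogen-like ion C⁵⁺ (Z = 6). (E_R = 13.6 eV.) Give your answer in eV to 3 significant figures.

-19.6 eV

E_n = −E_R·Z²/n² = −13.6 × 6²/5² = -19.6 eV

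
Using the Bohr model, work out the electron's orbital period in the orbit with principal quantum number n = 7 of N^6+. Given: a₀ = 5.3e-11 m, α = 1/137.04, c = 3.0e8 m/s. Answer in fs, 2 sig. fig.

1.1 fs

r = n²a₀/Z = 7²·5.3e-11/7 = 3.7e-10 m
v = Zαc/n = 7·0.0073·3.0e8/7 = 2.2e6 m/s
T = 2πr/v = 1.1e-15 s = 1.1 fs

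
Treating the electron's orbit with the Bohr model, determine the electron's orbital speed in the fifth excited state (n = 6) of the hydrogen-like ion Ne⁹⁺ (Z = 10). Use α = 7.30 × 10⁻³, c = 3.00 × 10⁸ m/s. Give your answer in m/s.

3.65 × 10⁶ m/s

v_n = Zαc/n = 10 × 0.00730 × 3.00 × 10⁸ / 6
    = 3.65 × 10⁶ m/s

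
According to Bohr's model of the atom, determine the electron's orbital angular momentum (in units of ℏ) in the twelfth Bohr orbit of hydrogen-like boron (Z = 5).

L_n = nℏ, so L/ℏ = n = 12.

12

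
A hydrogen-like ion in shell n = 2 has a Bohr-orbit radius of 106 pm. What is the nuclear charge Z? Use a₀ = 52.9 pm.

r_n = n²a₀/Z ⇒ Z = n²a₀/r = 2² × 52.9 / 106 ≈ 2.00
Z = 2

2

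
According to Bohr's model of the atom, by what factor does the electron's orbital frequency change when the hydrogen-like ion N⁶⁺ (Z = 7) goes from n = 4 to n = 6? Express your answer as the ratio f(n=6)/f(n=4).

8/27

f ∝ Z^2 · n^-3; with Z fixed, f ∝ n^-3.
f(n=6)/f(n=4) = (6/4)^-3 = 8/27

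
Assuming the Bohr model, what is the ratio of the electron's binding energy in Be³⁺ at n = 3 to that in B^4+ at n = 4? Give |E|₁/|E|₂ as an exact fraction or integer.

|E| ∝ Z^2 · n^-2
|E|₁/|E|₂ = (4/5)^2 · (3/4)^-2 = 256/225

256/225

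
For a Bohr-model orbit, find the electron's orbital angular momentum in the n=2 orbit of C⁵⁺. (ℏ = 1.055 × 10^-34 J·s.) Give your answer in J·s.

2.110 × 10^-34 J·s

L_n = nℏ = 2 × 1.055 × 10^-34 = 2.110 × 10^-34 J·s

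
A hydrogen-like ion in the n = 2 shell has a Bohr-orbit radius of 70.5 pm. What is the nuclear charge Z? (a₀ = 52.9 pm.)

3

r_n = n²a₀/Z ⇒ Z = n²a₀/r = 2² × 52.9 / 70.5 ≈ 3.00
Z = 3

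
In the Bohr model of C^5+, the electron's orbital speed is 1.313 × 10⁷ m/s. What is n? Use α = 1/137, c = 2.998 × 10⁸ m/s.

1

v_n = Zαc/n ⇒ n = Zαc/v = 6 × 0.007299 × 2.998 × 10⁸ / 1.313 × 10⁷ ≈ 1.00
n = 1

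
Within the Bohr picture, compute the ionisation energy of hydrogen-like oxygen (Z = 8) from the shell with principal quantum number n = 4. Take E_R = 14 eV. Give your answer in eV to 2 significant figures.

E_n = −E_R·Z²/n² = −14 × 8²/4² eV = -56 eV
Ionisation energy = −E_n = 56 eV

56 eV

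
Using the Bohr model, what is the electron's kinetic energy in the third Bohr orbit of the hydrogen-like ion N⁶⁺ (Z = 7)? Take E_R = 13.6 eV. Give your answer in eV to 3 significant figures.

For a Coulomb orbit the virial theorem gives K = −E_n.
E_n = −E_R·Z²/n², so K = E_R·Z²/n² = 13.6 × 7²/3² = 74.0 eV

74.0 eV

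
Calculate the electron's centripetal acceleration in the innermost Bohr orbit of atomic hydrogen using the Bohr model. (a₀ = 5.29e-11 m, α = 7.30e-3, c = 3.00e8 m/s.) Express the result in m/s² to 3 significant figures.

9.07e22 m/s²

r = n²a₀/Z = 5.29e-11 m, v = Zαc/n = 2.19e6 m/s
a = v²/r = (2.19e6)² / 5.29e-11 = 9.07e22 m/s²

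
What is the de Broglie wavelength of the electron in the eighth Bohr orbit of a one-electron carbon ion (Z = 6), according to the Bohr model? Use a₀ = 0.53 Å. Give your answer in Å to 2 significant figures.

4.4 Å

The Bohr quantisation condition is nλ = 2πr_n.
r_n = n²a₀/Z = 5.7 Å
λ = 2πr_n/n = 2π·5.7/8 = 4.4 Å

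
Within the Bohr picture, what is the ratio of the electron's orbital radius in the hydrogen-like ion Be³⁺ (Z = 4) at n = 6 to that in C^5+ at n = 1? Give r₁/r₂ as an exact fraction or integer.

r ∝ Z^-1 · n^2
r₁/r₂ = (4/6)^-1 · (6/1)^2 = 54

54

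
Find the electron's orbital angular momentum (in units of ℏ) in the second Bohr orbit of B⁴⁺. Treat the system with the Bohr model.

2

L_n = nℏ, so L/ℏ = n = 2.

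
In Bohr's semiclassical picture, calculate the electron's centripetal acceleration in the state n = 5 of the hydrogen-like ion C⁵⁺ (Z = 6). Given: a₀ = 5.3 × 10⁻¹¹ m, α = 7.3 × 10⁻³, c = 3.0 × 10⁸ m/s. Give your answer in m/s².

3.1 × 10²² m/s²

r = n²a₀/Z = 2.2 × 10⁻¹⁰ m, v = Zαc/n = 2.6 × 10⁶ m/s
a = v²/r = (2.6 × 10⁶)² / 2.2 × 10⁻¹⁰ = 3.1 × 10²² m/s²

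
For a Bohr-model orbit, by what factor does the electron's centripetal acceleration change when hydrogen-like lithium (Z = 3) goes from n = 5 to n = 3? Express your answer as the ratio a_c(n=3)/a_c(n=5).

a_c ∝ Z^3 · n^-4; with Z fixed, a_c ∝ n^-4.
a_c(n=3)/a_c(n=5) = (3/5)^-4 = 625/81

625/81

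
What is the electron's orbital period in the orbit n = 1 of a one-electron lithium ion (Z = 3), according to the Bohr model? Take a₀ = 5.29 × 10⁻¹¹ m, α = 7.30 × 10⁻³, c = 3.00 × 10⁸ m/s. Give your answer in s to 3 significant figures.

1.69 × 10⁻¹⁷ s

r = n²a₀/Z = 1²·5.29 × 10⁻¹¹/3 = 1.76 × 10⁻¹¹ m
v = Zαc/n = 3·0.00730·3.00 × 10⁸/1 = 6.57 × 10⁶ m/s
T = 2πr/v = 1.69 × 10⁻¹⁷ s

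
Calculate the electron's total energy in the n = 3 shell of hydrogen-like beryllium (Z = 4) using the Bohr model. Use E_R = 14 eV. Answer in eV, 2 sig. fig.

E_n = −E_R·Z²/n² = −14 × 4²/3² = -25 eV

-25 eV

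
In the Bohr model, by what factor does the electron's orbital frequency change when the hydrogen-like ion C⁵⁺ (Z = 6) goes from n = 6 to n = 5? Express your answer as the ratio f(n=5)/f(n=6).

216/125

f ∝ Z^2 · n^-3; with Z fixed, f ∝ n^-3.
f(n=5)/f(n=6) = (5/6)^-3 = 216/125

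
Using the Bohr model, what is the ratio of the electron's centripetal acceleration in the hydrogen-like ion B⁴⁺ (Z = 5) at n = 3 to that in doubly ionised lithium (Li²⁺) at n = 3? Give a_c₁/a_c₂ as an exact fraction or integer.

a_c ∝ Z^3 · n^-4
a_c₁/a_c₂ = (5/3)^3 · (3/3)^-4 = 125/27

125/27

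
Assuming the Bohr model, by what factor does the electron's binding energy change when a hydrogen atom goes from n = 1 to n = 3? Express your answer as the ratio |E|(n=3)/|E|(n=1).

|E| ∝ Z^2 · n^-2; with Z fixed, |E| ∝ n^-2.
|E|(n=3)/|E|(n=1) = (3/1)^-2 = 1/9

1/9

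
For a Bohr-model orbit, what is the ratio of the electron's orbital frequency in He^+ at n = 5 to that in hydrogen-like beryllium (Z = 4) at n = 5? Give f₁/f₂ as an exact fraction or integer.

1/4

f ∝ Z^2 · n^-3
f₁/f₂ = (2/4)^2 · (5/5)^-3 = 1/4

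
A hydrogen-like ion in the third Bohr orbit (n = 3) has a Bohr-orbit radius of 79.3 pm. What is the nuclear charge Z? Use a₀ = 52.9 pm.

6

r_n = n²a₀/Z ⇒ Z = n²a₀/r = 3² × 52.9 / 79.3 ≈ 6.00
Z = 6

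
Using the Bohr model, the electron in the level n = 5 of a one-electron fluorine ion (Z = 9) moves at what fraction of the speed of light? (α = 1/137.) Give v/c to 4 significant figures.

v_n = Zαc/n, so v/c = Zα/n = 9 × 0.007299 / 5 = 0.01314

0.01314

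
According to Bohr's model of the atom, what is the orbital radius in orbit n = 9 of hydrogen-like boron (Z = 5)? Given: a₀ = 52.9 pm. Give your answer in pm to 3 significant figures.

857 pm

r_n = n²a₀/Z = 9² × 52.9 / 5
    = 81 × 52.9 / 5 = 857 pm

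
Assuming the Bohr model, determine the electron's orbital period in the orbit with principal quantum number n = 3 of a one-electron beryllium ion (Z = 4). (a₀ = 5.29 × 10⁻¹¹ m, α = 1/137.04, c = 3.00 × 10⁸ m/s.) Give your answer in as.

256 as

r = n²a₀/Z = 3²·5.29 × 10⁻¹¹/4 = 1.19 × 10⁻¹⁰ m
v = Zαc/n = 4·0.00730·3.00 × 10⁸/3 = 2.92 × 10⁶ m/s
T = 2πr/v = 2.56 × 10⁻¹⁶ s = 256 as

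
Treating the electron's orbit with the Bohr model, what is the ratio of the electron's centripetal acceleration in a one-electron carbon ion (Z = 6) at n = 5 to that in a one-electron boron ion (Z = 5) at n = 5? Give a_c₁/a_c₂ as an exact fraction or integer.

a_c ∝ Z^3 · n^-4
a_c₁/a_c₂ = (6/5)^3 · (5/5)^-4 = 216/125

216/125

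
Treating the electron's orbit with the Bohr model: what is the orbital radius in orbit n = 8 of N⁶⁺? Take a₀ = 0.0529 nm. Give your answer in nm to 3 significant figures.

r_n = n²a₀/Z = 8² × 0.0529 / 7
    = 64 × 0.0529 / 7 = 0.484 nm

0.484 nm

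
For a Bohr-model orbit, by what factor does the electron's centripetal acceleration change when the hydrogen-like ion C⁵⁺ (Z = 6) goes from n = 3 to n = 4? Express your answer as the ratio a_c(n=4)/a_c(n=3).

81/256

a_c ∝ Z^3 · n^-4; with Z fixed, a_c ∝ n^-4.
a_c(n=4)/a_c(n=3) = (4/3)^-4 = 81/256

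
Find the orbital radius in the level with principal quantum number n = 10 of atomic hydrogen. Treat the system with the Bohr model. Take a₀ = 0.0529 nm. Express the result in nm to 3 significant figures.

5.29 nm

r_n = n²a₀/Z = 10² × 0.0529 / 1
    = 100 × 0.0529 / 1 = 5.29 nm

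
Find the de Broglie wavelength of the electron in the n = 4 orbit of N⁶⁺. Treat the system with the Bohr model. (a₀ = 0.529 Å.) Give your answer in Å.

The Bohr quantisation condition is nλ = 2πr_n.
r_n = n²a₀/Z = 1.21 Å
λ = 2πr_n/n = 2π·1.21/4 = 1.90 Å

1.90 Å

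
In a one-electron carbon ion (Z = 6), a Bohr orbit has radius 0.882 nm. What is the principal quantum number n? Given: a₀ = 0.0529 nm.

10

r_n = n²a₀/Z ⇒ n² = rZ/a₀ = 0.882 × 6 / 0.0529 ≈ 100.04
n = 10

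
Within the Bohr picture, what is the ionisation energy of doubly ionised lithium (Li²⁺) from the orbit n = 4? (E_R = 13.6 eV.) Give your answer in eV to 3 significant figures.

E_n = −E_R·Z²/n² = −13.6 × 3²/4² eV = -7.65 eV
Ionisation energy = −E_n = 7.65 eV

7.65 eV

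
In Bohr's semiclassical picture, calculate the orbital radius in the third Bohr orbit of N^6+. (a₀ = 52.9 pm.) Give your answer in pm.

68.0 pm

r_n = n²a₀/Z = 3² × 52.9 / 7
    = 9 × 52.9 / 7 = 68.0 pm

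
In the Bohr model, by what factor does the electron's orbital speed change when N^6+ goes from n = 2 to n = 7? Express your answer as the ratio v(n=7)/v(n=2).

2/7

v ∝ Z^1 · n^-1; with Z fixed, v ∝ n^-1.
v(n=7)/v(n=2) = (7/2)^-1 = 2/7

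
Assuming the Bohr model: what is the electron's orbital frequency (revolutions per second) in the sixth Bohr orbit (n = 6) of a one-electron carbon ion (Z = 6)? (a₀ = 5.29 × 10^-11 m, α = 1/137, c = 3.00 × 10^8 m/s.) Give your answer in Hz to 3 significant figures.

1.10 × 10^15 Hz

r = n²a₀/Z = 3.17 × 10^-10 m, v = Zαc/n = 2.19 × 10^6 m/s
f = v/(2πr) = 1.10 × 10^15 Hz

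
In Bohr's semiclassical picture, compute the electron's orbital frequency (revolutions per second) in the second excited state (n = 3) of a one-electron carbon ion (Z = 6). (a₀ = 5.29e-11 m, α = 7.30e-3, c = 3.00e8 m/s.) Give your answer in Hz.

8.79e15 Hz

r = n²a₀/Z = 7.94e-11 m, v = Zαc/n = 4.38e6 m/s
f = v/(2πr) = 8.79e15 Hz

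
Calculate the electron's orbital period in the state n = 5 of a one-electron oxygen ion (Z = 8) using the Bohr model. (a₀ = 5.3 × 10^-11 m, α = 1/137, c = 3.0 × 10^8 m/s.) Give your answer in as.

r = n²a₀/Z = 5²·5.3 × 10^-11/8 = 1.7 × 10^-10 m
v = Zαc/n = 8·0.0073·3.0 × 10^8/5 = 3.5 × 10^6 m/s
T = 2πr/v = 3.0 × 10^-16 s = 300 as

300 as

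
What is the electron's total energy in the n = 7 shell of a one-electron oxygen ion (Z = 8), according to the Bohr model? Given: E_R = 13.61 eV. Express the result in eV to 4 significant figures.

E_n = −E_R·Z²/n² = −13.61 × 8²/7² = -17.78 eV

-17.78 eV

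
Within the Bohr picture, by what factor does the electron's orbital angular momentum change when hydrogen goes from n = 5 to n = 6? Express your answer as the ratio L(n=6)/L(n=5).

6/5

L = nℏ depends only on n, so L ∝ n.
L(n=6)/L(n=5) = (6/5)^1 = 6/5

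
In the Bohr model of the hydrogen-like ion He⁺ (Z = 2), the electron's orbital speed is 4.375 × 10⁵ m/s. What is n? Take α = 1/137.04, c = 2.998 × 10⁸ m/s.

v_n = Zαc/n ⇒ n = Zαc/v = 2 × 0.007297 × 2.998 × 10⁸ / 4.375 × 10⁵ ≈ 10.00
n = 10

10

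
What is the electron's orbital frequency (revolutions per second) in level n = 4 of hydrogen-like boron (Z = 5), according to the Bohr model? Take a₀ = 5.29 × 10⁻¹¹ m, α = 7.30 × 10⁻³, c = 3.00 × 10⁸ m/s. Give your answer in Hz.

2.57 × 10¹⁵ Hz

r = n²a₀/Z = 1.69 × 10⁻¹⁰ m, v = Zαc/n = 2.74 × 10⁶ m/s
f = v/(2πr) = 2.57 × 10¹⁵ Hz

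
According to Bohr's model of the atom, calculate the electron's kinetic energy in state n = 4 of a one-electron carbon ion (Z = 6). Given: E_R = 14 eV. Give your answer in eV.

For a Coulomb orbit the virial theorem gives K = −E_n.
E_n = −E_R·Z²/n², so K = E_R·Z²/n² = 14 × 6²/4² = 32 eV

32 eV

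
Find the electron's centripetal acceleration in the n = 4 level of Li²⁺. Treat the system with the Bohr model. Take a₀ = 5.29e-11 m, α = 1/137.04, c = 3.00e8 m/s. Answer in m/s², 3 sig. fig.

9.55e21 m/s²

r = n²a₀/Z = 2.82e-10 m, v = Zαc/n = 1.64e6 m/s
a = v²/r = (1.64e6)² / 2.82e-10 = 9.55e21 m/s²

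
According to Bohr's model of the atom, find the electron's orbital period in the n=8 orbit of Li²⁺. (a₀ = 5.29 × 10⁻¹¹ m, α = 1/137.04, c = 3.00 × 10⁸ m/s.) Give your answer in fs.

8.64 fs

r = n²a₀/Z = 8²·5.29 × 10⁻¹¹/3 = 1.13 × 10⁻⁹ m
v = Zαc/n = 3·0.00730·3.00 × 10⁸/8 = 8.21 × 10⁵ m/s
T = 2πr/v = 8.64 × 10⁻¹⁵ s = 8.64 fs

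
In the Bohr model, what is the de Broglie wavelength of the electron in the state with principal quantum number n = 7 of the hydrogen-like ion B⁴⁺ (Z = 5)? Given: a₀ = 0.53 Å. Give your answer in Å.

4.7 Å

The Bohr quantisation condition is nλ = 2πr_n.
r_n = n²a₀/Z = 5.2 Å
λ = 2πr_n/n = 2π·5.2/7 = 4.7 Å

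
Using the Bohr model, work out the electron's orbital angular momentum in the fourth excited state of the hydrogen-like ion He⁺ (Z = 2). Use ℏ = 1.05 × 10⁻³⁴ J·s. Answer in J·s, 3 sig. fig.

5.25 × 10⁻³⁴ J·s

L_n = nℏ = 5 × 1.05 × 10⁻³⁴ = 5.25 × 10⁻³⁴ J·s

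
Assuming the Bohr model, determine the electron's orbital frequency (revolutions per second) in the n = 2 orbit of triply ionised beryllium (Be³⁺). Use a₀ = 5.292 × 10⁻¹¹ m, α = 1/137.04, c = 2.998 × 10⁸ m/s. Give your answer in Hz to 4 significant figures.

1.316 × 10¹⁶ Hz

r = n²a₀/Z = 5.292 × 10⁻¹¹ m, v = Zαc/n = 4.375 × 10⁶ m/s
f = v/(2πr) = 1.316 × 10¹⁶ Hz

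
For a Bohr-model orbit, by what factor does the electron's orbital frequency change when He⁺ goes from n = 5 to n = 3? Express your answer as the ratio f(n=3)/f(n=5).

f ∝ Z^2 · n^-3; with Z fixed, f ∝ n^-3.
f(n=3)/f(n=5) = (3/5)^-3 = 125/27

125/27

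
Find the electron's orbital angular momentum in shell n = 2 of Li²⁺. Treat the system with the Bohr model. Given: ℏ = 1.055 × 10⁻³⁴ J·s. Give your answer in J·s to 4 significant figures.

L_n = nℏ = 2 × 1.055 × 10⁻³⁴ = 2.110 × 10⁻³⁴ J·s

2.110 × 10⁻³⁴ J·s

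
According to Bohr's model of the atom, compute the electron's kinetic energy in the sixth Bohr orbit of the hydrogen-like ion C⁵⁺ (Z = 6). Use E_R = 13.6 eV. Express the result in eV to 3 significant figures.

For a Coulomb orbit the virial theorem gives K = −E_n.
E_n = −E_R·Z²/n², so K = E_R·Z²/n² = 13.6 × 6²/6² = 13.6 eV

13.6 eV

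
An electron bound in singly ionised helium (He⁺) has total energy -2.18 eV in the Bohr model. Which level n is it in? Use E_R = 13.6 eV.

E_n = −E_R Z²/n² ⇒ n² = E_R Z²/(−E_n) = 13.6 × 2² / 2.18 ≈ 24.95
n = 5

5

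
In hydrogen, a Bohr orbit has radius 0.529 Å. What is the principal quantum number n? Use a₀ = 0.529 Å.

1

r_n = n²a₀/Z ⇒ n² = rZ/a₀ = 0.529 × 1 / 0.529 ≈ 1.00
n = 1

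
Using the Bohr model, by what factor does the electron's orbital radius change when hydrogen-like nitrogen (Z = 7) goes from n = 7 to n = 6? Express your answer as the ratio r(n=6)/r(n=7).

r ∝ Z^-1 · n^2; with Z fixed, r ∝ n^2.
r(n=6)/r(n=7) = (6/7)^2 = 36/49

36/49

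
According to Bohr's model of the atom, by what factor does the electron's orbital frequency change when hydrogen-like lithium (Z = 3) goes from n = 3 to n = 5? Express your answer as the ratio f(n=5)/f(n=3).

f ∝ Z^2 · n^-3; with Z fixed, f ∝ n^-3.
f(n=5)/f(n=3) = (5/3)^-3 = 27/125

27/125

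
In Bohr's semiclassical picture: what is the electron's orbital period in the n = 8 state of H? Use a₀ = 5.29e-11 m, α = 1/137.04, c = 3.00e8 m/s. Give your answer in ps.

r = n²a₀/Z = 8²·5.29e-11/1 = 3.39e-9 m
v = Zαc/n = 1·0.00730·3.00e8/8 = 2.74e5 m/s
T = 2πr/v = 7.77e-14 s = 0.0777 ps

0.0777 ps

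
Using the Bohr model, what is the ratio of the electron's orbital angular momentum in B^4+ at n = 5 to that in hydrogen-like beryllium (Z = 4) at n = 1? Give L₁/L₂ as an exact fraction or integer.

5

L = nℏ is independent of Z.
L₁/L₂ = n₁/n₂ = 5/1 = 5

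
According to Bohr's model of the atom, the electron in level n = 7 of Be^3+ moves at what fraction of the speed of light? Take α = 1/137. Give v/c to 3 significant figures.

v_n = Zαc/n, so v/c = Zα/n = 4 × 0.00730 / 7 = 0.00417

0.00417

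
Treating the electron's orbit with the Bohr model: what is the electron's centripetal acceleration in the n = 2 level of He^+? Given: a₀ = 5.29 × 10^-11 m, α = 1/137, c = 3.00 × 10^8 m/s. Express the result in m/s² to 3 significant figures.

4.53 × 10^22 m/s²

r = n²a₀/Z = 1.06 × 10^-10 m, v = Zαc/n = 2.19 × 10^6 m/s
a = v²/r = (2.19 × 10^6)² / 1.06 × 10^-10 = 4.53 × 10^22 m/s²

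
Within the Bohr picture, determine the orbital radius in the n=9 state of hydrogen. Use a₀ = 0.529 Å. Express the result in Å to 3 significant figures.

r_n = n²a₀/Z = 9² × 0.529 / 1
    = 81 × 0.529 / 1 = 42.8 Å

42.8 Å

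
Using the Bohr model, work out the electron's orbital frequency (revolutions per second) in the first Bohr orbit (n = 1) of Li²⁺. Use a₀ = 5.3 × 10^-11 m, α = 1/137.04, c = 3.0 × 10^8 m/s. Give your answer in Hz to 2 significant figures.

r = n²a₀/Z = 1.8 × 10^-11 m, v = Zαc/n = 6.6 × 10^6 m/s
f = v/(2πr) = 5.9 × 10^16 Hz

5.9 × 10^16 Hz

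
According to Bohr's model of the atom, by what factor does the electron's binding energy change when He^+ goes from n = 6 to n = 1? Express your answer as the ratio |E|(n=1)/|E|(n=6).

|E| ∝ Z^2 · n^-2; with Z fixed, |E| ∝ n^-2.
|E|(n=1)/|E|(n=6) = (1/6)^-2 = 36

36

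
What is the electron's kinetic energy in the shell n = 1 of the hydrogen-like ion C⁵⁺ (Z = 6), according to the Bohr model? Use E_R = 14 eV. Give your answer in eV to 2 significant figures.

For a Coulomb orbit the virial theorem gives K = −E_n.
E_n = −E_R·Z²/n², so K = E_R·Z²/n² = 14 × 6²/1² = 500 eV

500 eV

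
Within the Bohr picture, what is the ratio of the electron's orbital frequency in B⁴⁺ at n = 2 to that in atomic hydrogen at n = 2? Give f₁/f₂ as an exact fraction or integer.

25

f ∝ Z^2 · n^-3
f₁/f₂ = (5/1)^2 · (2/2)^-3 = 25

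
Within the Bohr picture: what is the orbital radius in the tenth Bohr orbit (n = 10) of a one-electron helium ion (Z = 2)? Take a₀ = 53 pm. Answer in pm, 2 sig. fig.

2600 pm

r_n = n²a₀/Z = 10² × 53 / 2
    = 100 × 53 / 2 = 2600 pm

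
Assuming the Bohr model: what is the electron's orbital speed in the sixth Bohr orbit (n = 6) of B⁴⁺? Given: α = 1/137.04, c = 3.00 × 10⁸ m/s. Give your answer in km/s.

1820 km/s

v_n = Zαc/n = 5 × 0.00730 × 3.00 × 10⁸ / 6
    = 1820 km/s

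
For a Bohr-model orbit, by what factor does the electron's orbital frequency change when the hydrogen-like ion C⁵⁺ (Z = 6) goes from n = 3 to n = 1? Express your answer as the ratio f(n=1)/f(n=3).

27

f ∝ Z^2 · n^-3; with Z fixed, f ∝ n^-3.
f(n=1)/f(n=3) = (1/3)^-3 = 27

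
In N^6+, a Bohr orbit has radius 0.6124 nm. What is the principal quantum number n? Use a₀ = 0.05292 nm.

9

r_n = n²a₀/Z ⇒ n² = rZ/a₀ = 0.6124 × 7 / 0.05292 ≈ 81.01
n = 9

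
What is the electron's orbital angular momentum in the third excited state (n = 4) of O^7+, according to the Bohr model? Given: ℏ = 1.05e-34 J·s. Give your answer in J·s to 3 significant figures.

4.20e-34 J·s

L_n = nℏ = 4 × 1.05e-34 = 4.20e-34 J·s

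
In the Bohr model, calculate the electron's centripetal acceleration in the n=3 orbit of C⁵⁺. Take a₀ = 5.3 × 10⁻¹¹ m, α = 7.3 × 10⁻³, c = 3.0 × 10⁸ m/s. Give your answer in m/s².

r = n²a₀/Z = 8.0 × 10⁻¹¹ m, v = Zαc/n = 4.4 × 10⁶ m/s
a = v²/r = (4.4 × 10⁶)² / 8.0 × 10⁻¹¹ = 2.4 × 10²³ m/s²

2.4 × 10²³ m/s²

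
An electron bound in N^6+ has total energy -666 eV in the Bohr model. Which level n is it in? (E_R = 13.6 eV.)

1

E_n = −E_R Z²/n² ⇒ n² = E_R Z²/(−E_n) = 13.6 × 7² / 666 ≈ 1.00
n = 1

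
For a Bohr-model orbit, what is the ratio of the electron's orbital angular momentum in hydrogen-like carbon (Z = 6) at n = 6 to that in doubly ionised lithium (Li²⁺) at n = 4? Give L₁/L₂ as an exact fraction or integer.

L = nℏ is independent of Z.
L₁/L₂ = n₁/n₂ = 6/4 = 3/2

3/2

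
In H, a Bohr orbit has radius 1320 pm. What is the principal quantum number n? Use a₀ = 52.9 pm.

5

r_n = n²a₀/Z ⇒ n² = rZ/a₀ = 1320 × 1 / 52.9 ≈ 24.95
n = 5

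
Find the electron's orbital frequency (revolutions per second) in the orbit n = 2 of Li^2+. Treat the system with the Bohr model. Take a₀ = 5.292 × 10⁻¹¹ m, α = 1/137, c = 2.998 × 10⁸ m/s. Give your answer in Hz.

7.404 × 10¹⁵ Hz

r = n²a₀/Z = 7.056 × 10⁻¹¹ m, v = Zαc/n = 3.282 × 10⁶ m/s
f = v/(2πr) = 7.404 × 10¹⁵ Hz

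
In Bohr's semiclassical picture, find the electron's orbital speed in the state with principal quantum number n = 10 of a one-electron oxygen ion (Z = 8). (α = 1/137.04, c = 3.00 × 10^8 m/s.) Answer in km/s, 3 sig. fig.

v_n = Zαc/n = 8 × 0.00730 × 3.00 × 10^8 / 10
    = 1750 km/s

1750 km/s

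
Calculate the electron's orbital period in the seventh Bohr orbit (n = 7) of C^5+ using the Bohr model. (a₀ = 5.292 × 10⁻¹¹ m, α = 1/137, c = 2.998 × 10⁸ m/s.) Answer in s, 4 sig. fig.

r = n²a₀/Z = 7²·5.292 × 10⁻¹¹/6 = 4.322 × 10⁻¹⁰ m
v = Zαc/n = 6·0.007299·2.998 × 10⁸/7 = 1.876 × 10⁶ m/s
T = 2πr/v = 1.448 × 10⁻¹⁵ s

1.448 × 10⁻¹⁵ s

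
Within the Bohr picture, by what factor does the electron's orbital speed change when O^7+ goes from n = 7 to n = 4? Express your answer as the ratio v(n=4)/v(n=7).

v ∝ Z^1 · n^-1; with Z fixed, v ∝ n^-1.
v(n=4)/v(n=7) = (4/7)^-1 = 7/4

7/4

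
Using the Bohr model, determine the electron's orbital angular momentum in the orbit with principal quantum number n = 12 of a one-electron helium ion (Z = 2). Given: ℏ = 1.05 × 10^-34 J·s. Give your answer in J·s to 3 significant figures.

1.26 × 10^-33 J·s

L_n = nℏ = 12 × 1.05 × 10^-34 = 1.26 × 10^-33 J·s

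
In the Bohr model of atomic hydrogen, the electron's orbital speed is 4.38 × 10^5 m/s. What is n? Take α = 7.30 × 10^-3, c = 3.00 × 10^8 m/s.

5

v_n = Zαc/n ⇒ n = Zαc/v = 1 × 0.00730 × 3.00 × 10^8 / 4.38 × 10^5 ≈ 5.00
n = 5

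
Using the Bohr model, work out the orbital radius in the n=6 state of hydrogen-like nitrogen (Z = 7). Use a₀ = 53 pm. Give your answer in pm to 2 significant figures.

270 pm

r_n = n²a₀/Z = 6² × 53 / 7
    = 36 × 53 / 7 = 270 pm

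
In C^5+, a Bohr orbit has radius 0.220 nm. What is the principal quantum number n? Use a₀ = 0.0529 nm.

r_n = n²a₀/Z ⇒ n² = rZ/a₀ = 0.220 × 6 / 0.0529 ≈ 24.95
n = 5

5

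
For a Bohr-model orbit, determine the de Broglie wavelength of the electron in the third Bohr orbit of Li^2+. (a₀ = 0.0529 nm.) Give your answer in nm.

The Bohr quantisation condition is nλ = 2πr_n.
r_n = n²a₀/Z = 0.159 nm
λ = 2πr_n/n = 2π·0.159/3 = 0.332 nm

0.332 nm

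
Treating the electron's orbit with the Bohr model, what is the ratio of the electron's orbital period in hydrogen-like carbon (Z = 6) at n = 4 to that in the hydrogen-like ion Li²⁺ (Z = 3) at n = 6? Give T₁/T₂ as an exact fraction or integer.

2/27

T ∝ Z^-2 · n^3
T₁/T₂ = (6/3)^-2 · (4/6)^3 = 2/27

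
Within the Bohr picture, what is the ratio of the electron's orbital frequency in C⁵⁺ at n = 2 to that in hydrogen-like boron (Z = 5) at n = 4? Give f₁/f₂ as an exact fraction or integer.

f ∝ Z^2 · n^-3
f₁/f₂ = (6/5)^2 · (2/4)^-3 = 288/25

288/25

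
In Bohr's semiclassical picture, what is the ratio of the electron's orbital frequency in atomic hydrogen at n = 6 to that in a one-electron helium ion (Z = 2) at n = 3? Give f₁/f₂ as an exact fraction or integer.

f ∝ Z^2 · n^-3
f₁/f₂ = (1/2)^2 · (6/3)^-3 = 1/32

1/32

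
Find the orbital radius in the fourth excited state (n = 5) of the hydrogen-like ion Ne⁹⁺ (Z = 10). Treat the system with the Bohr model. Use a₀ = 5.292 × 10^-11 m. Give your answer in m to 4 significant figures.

r_n = n²a₀/Z = 5² × 5.292 × 10^-11 / 10
    = 25 × 5.292 × 10^-11 / 10 = 1.323 × 10^-10 m

1.323 × 10^-10 m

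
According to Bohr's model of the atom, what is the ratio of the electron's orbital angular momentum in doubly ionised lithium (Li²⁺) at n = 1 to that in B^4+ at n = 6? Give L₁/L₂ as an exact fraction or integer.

L = nℏ is independent of Z.
L₁/L₂ = n₁/n₂ = 1/6 = 1/6

1/6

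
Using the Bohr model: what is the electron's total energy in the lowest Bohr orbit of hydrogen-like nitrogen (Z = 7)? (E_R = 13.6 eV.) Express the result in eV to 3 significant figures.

E_n = −E_R·Z²/n² = −13.6 × 7²/1² = -666 eV

-666 eV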